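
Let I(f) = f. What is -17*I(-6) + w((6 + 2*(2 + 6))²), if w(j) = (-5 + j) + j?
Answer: 1065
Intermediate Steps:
w(j) = -5 + 2*j
-17*I(-6) + w((6 + 2*(2 + 6))²) = -17*(-6) + (-5 + 2*(6 + 2*(2 + 6))²) = 102 + (-5 + 2*(6 + 2*8)²) = 102 + (-5 + 2*(6 + 16)²) = 102 + (-5 + 2*22²) = 102 + (-5 + 2*484) = 102 + (-5 + 968) = 102 + 963 = 1065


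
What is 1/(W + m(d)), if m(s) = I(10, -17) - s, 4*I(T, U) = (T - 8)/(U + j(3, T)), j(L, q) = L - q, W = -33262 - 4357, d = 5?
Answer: -48/1805953 ≈ -2.6579e-5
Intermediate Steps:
W = -37619
I(T, U) = (-8 + T)/(4*(3 + U - T)) (I(T, U) = ((T - 8)/(U + (3 - T)))/4 = ((-8 + T)/(3 + U - T))/4 = (-8 + T)/(4*(3 + U - T)))
m(s) = -1/48 - s (m(s) = (-2 + (¼)*10)/(3 - 17 - 1*10) - s = (-2 + 5/2)/(3 - 17 - 10) - s = (½)/(-24) - s = -1/24*½ - s = -1/48 - s)
1/(W + m(d)) = 1/(-37619 + (-1/48 - 1*5)) = 1/(-37619 + (-1/48 - 5)) = 1/(-37619 - 241/48) = 1/(-1805953/48) = -48/1805953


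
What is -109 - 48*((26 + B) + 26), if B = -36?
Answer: -877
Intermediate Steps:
-109 - 48*((26 + B) + 26) = -109 - 48*((26 - 36) + 26) = -109 - 48*(-10 + 26) = -109 - 48*16 = -109 - 768 = -877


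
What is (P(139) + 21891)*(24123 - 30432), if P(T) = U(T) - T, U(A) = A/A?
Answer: -137239677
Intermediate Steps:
U(A) = 1
P(T) = 1 - T
(P(139) + 21891)*(24123 - 30432) = ((1 - 1*139) + 21891)*(24123 - 30432) = ((1 - 139) + 21891)*(-6309) = (-138 + 21891)*(-6309) = 21753*(-6309) = -137239677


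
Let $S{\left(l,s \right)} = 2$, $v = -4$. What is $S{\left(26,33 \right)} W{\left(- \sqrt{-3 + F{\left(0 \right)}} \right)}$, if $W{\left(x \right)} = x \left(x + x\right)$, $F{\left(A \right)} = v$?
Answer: $-28$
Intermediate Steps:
$F{\left(A \right)} = -4$
$W{\left(x \right)} = 2 x^{2}$ ($W{\left(x \right)} = x 2 x = 2 x^{2}$)
$S{\left(26,33 \right)} W{\left(- \sqrt{-3 + F{\left(0 \right)}} \right)} = 2 \cdot 2 \left(- \sqrt{-3 - 4}\right)^{2} = 2 \cdot 2 \left(- \sqrt{-7}\right)^{2} = 2 \cdot 2 \left(- i \sqrt{7}\right)^{2} = 2 \cdot 2 \left(-7\right) = 2 \left(-14\right) = -28$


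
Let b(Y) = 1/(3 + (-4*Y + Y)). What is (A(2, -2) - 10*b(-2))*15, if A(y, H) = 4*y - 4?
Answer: 130/3 ≈ 43.333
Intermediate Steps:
A(y, H) = -4 + 4*y
b(Y) = 1/(3 - 3*Y)
(A(2, -2) - 10*b(-2))*15 = ((-4 + 4*2) - (-10)/(-3 + 3*(-2)))*15 = ((-4 + 8) - (-10)/(-3 - 6))*15 = (4 - (-10)/(-9))*15 = (4 - (-10)*(-1)/9)*15 = (4 - 10*⅑)*15 = (4 - 10/9)*15 = (26/9)*15 = 130/3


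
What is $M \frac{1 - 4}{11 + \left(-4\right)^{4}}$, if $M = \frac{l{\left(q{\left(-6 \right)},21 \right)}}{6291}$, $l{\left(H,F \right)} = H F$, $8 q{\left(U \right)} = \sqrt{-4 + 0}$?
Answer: $- \frac{7 i}{746532} \approx - 9.3767 \cdot 10^{-6} i$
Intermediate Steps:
$q{\left(U \right)} = \frac{i}{4}$ ($q{\left(U \right)} = \frac{\sqrt{-4 + 0}}{8} = \frac{\sqrt{-4}}{8} = \frac{2 i}{8} = \frac{i}{4}$)
$l{\left(H,F \right)} = F H$
$M = \frac{7 i}{8388}$ ($M = \frac{21 \frac{i}{4}}{6291} = \frac{21 i}{4} \cdot \frac{1}{6291} = \frac{7 i}{8388} \approx 0.00083453 i$)
$M \frac{1 - 4}{11 + \left(-4\right)^{4}} = \frac{7 i}{8388} \frac{1 - 4}{11 + \left(-4\right)^{4}} = \frac{7 i}{8388} \left(- \frac{3}{11 + 256}\right) = \frac{7 i}{8388} \left(- \frac{3}{267}\right) = \frac{7 i}{8388} \left(\left(-3\right) \frac{1}{267}\right) = \frac{7 i}{8388} \left(- \frac{1}{89}\right) = - \frac{7 i}{746532}$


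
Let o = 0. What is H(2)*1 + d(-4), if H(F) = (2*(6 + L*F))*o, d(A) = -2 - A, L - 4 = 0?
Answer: 2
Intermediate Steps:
L = 4 (L = 4 + 0 = 4)
H(F) = 0 (H(F) = (2*(6 + 4*F))*0 = (12 + 8*F)*0 = 0)
H(2)*1 + d(-4) = 0*1 + (-2 - 1*(-4)) = 0 + (-2 + 4) = 0 + 2 = 2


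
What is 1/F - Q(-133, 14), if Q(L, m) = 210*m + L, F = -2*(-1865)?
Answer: -10470109/3730 ≈ -2807.0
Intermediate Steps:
F = 3730
Q(L, m) = L + 210*m
1/F - Q(-133, 14) = 1/3730 - (-133 + 210*14) = 1/3730 - (-133 + 2940) = 1/3730 - 1*2807 = 1/3730 - 2807 = -10470109/3730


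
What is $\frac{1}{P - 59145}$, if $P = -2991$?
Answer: $- \frac{1}{62136} \approx -1.6094 \cdot 10^{-5}$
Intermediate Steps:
$\frac{1}{P - 59145} = \frac{1}{-2991 - 59145} = \frac{1}{-62136} = - \frac{1}{62136}$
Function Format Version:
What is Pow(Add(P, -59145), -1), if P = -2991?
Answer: Rational(-1, 62136) ≈ -1.6094e-5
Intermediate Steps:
Pow(Add(P, -59145), -1) = Pow(Add(-2991, -59145), -1) = Pow(-62136, -1) = Rational(-1, 62136)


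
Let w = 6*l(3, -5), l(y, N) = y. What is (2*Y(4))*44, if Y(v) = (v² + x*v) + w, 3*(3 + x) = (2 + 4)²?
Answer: 6160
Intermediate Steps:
w = 18 (w = 6*3 = 18)
x = 9 (x = -3 + (2 + 4)²/3 = -3 + (⅓)*6² = -3 + (⅓)*36 = -3 + 12 = 9)
Y(v) = 18 + v² + 9*v (Y(v) = (v² + 9*v) + 18 = 18 + v² + 9*v)
(2*Y(4))*44 = (2*(18 + 4² + 9*4))*44 = (2*(18 + 16 + 36))*44 = (2*70)*44 = 140*44 = 6160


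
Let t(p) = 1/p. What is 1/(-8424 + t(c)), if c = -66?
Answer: -66/555985 ≈ -0.00011871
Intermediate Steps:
1/(-8424 + t(c)) = 1/(-8424 + 1/(-66)) = 1/(-8424 - 1/66) = 1/(-555985/66) = -66/555985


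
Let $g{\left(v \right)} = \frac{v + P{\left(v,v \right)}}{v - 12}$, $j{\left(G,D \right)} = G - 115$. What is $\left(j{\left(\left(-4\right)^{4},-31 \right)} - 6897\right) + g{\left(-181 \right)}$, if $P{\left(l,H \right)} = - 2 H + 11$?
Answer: $- \frac{1304100}{193} \approx -6757.0$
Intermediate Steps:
$j{\left(G,D \right)} = -115 + G$
$P{\left(l,H \right)} = 11 - 2 H$
$g{\left(v \right)} = \frac{11 - v}{-12 + v}$ ($g{\left(v \right)} = \frac{v - \left(-11 + 2 v\right)}{v - 12} = \frac{11 - v}{-12 + v}$)
$\left(j{\left(\left(-4\right)^{4},-31 \right)} - 6897\right) + g{\left(-181 \right)} = \left(\left(-115 + \left(-4\right)^{4}\right) - 6897\right) + \frac{11 - -181}{-12 - 181} = \left(\left(-115 + 256\right) - 6897\right) + \frac{11 + 181}{-193} = \left(141 - 6897\right) - \frac{192}{193} = -6756 - \frac{192}{193} = - \frac{1304100}{193}$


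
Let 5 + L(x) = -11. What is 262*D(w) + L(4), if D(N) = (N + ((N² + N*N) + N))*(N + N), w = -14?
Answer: -2670320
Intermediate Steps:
L(x) = -16 (L(x) = -5 - 11 = -16)
D(N) = 2*N*(2*N + 2*N²) (D(N) = (N + ((N² + N²) + N))*(2*N) = (N + (2*N² + N))*(2*N) = (N + (N + 2*N²))*(2*N) = (2*N + 2*N²)*(2*N) = 2*N*(2*N + 2*N²))
262*D(w) + L(4) = 262*(4*(-14)²*(1 - 14)) - 16 = 262*(4*196*(-13)) - 16 = 262*(-10192) - 16 = -2670304 - 16 = -2670320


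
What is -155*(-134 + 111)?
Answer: 3565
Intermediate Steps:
-155*(-134 + 111) = -155*(-23) = 3565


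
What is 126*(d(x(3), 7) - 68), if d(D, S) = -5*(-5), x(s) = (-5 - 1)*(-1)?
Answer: -5418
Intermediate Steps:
x(s) = 6 (x(s) = -6*(-1) = 6)
d(D, S) = 25
126*(d(x(3), 7) - 68) = 126*(25 - 68) = 126*(-43) = -5418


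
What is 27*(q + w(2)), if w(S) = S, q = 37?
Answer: 1053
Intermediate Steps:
27*(q + w(2)) = 27*(37 + 2) = 27*39 = 1053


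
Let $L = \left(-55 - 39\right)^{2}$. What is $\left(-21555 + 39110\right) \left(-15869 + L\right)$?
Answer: $-123464315$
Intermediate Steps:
$L = 8836$ ($L = \left(-94\right)^{2} = 8836$)
$\left(-21555 + 39110\right) \left(-15869 + L\right) = \left(-21555 + 39110\right) \left(-15869 + 8836\right) = 17555 \left(-7033\right) = -123464315$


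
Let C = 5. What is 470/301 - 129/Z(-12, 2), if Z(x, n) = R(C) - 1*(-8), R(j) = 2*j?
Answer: -10123/1806 ≈ -5.6052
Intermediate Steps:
Z(x, n) = 18 (Z(x, n) = 2*5 - 1*(-8) = 10 + 8 = 18)
470/301 - 129/Z(-12, 2) = 470/301 - 129/18 = 470*(1/301) - 129*1/18 = 470/301 - 43/6 = -10123/1806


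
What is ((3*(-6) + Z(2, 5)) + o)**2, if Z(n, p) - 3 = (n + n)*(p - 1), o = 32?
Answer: 1089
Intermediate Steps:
Z(n, p) = 3 + 2*n*(-1 + p) (Z(n, p) = 3 + (n + n)*(p - 1) = 3 + (2*n)*(-1 + p) = 3 + 2*n*(-1 + p))
((3*(-6) + Z(2, 5)) + o)**2 = ((3*(-6) + (3 - 2*2 + 2*2*5)) + 32)**2 = ((-18 + (3 - 4 + 20)) + 32)**2 = ((-18 + 19) + 32)**2 = (1 + 32)**2 = 33**2 = 1089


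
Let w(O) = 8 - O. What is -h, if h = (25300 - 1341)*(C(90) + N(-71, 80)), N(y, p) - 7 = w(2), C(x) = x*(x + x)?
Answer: -388447267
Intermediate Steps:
C(x) = 2*x² (C(x) = x*(2*x) = 2*x²)
N(y, p) = 13 (N(y, p) = 7 + (8 - 1*2) = 7 + (8 - 2) = 7 + 6 = 13)
h = 388447267 (h = (25300 - 1341)*(2*90² + 13) = 23959*(2*8100 + 13) = 23959*(16200 + 13) = 23959*16213 = 388447267)
-h = -1*388447267 = -388447267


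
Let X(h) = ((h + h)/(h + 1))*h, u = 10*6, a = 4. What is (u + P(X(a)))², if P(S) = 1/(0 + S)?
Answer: 3705625/1024 ≈ 3618.8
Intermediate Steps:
u = 60
X(h) = 2*h²/(1 + h) (X(h) = ((2*h)/(1 + h))*h = (2*h/(1 + h))*h = 2*h²/(1 + h))
P(S) = 1/S
(u + P(X(a)))² = (60 + 1/(2*4²/(1 + 4)))² = (60 + 1/(2*16/5))² = (60 + 1/(2*16*(⅕)))² = (60 + 1/(32/5))² = (60 + 5/32)² = (1925/32)² = 3705625/1024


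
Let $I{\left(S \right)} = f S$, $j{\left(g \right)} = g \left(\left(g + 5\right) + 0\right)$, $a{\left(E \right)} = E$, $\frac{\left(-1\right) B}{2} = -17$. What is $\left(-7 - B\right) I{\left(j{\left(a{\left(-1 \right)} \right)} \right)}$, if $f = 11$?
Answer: $1804$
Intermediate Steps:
$B = 34$ ($B = \left(-2\right) \left(-17\right) = 34$)
$j{\left(g \right)} = g \left(5 + g\right)$ ($j{\left(g \right)} = g \left(\left(5 + g\right) + 0\right) = g \left(5 + g\right)$)
$I{\left(S \right)} = 11 S$
$\left(-7 - B\right) I{\left(j{\left(a{\left(-1 \right)} \right)} \right)} = \left(-7 - 34\right) 11 \left(- (5 - 1)\right) = \left(-7 - 34\right) 11 \left(\left(-1\right) 4\right) = - 41 \cdot 11 \left(-4\right) = \left(-41\right) \left(-44\right) = 1804$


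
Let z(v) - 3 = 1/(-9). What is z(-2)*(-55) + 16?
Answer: -1286/9 ≈ -142.89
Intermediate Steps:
z(v) = 26/9 (z(v) = 3 + 1/(-9) = 3 - ⅑ = 26/9)
z(-2)*(-55) + 16 = (26/9)*(-55) + 16 = -1430/9 + 16 = -1286/9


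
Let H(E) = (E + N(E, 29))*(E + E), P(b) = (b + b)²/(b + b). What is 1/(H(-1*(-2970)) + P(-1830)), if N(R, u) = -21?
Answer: 1/17513400 ≈ 5.7099e-8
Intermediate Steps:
P(b) = 2*b (P(b) = (2*b)²/((2*b)) = (1/(2*b))*(4*b²) = 2*b)
H(E) = 2*E*(-21 + E) (H(E) = (E - 21)*(E + E) = (-21 + E)*(2*E) = 2*E*(-21 + E))
1/(H(-1*(-2970)) + P(-1830)) = 1/(2*(-1*(-2970))*(-21 - 1*(-2970)) + 2*(-1830)) = 1/(2*2970*(-21 + 2970) - 3660) = 1/(2*2970*2949 - 3660) = 1/(17517060 - 3660) = 1/17513400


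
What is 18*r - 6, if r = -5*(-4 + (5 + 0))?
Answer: -96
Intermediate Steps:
r = -5 (r = -5*(-4 + 5) = -5*1 = -5)
18*r - 6 = 18*(-5) - 6 = -90 - 6 = -96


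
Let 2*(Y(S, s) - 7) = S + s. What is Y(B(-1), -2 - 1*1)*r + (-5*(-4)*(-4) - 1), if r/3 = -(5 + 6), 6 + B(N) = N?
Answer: -147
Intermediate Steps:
B(N) = -6 + N
r = -33 (r = 3*(-(5 + 6)) = 3*(-1*11) = 3*(-11) = -33)
Y(S, s) = 7 + S/2 + s/2 (Y(S, s) = 7 + (S + s)/2 = 7 + (S/2 + s/2) = 7 + S/2 + s/2)
Y(B(-1), -2 - 1*1)*r + (-5*(-4)*(-4) - 1) = (7 + (-6 - 1)/2 + (-2 - 1*1)/2)*(-33) + (-5*(-4)*(-4) - 1) = (7 + (1/2)*(-7) + (-2 - 1)/2)*(-33) + (20*(-4) - 1) = (7 - 7/2 + (1/2)*(-3))*(-33) + (-80 - 1) = (7 - 7/2 - 3/2)*(-33) - 81 = 2*(-33) - 81 = -66 - 81 = -147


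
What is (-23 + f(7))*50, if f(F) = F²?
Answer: 1300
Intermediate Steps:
(-23 + f(7))*50 = (-23 + 7²)*50 = (-23 + 49)*50 = 26*50 = 1300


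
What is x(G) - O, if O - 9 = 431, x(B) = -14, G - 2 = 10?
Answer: -454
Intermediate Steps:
G = 12 (G = 2 + 10 = 12)
O = 440 (O = 9 + 431 = 440)
x(G) - O = -14 - 1*440 = -14 - 440 = -454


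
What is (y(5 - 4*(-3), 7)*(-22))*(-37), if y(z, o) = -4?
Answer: -3256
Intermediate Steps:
(y(5 - 4*(-3), 7)*(-22))*(-37) = -4*(-22)*(-37) = 88*(-37) = -3256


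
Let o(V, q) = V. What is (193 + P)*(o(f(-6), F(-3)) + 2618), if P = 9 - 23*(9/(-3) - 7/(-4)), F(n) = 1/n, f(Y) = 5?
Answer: 2421029/4 ≈ 6.0526e+5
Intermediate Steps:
P = 151/4 (P = 9 - 23*(9*(-⅓) - 7*(-¼)) = 9 - 23*(-3 + 7/4) = 9 - 23*(-5/4) = 9 + 115/4 = 151/4 ≈ 37.750)
(193 + P)*(o(f(-6), F(-3)) + 2618) = (193 + 151/4)*(5 + 2618) = (923/4)*2623 = 2421029/4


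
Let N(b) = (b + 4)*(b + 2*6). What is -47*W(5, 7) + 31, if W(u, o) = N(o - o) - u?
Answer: -1990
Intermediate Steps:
N(b) = (4 + b)*(12 + b) (N(b) = (4 + b)*(b + 12) = (4 + b)*(12 + b))
W(u, o) = 48 - u (W(u, o) = (48 + (o - o)² + 16*(o - o)) - u = (48 + 0² + 16*0) - u = (48 + 0 + 0) - u = 48 - u)
-47*W(5, 7) + 31 = -47*(48 - 1*5) + 31 = -47*(48 - 5) + 31 = -47*43 + 31 = -2021 + 31 = -1990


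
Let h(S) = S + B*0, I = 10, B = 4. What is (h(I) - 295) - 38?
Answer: -323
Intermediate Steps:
h(S) = S (h(S) = S + 4*0 = S + 0 = S)
(h(I) - 295) - 38 = (10 - 295) - 38 = -285 - 38 = -323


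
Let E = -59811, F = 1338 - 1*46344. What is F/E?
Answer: 15002/19937 ≈ 0.75247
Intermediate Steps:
F = -45006 (F = 1338 - 46344 = -45006)
F/E = -45006/(-59811) = -45006*(-1/59811) = 15002/19937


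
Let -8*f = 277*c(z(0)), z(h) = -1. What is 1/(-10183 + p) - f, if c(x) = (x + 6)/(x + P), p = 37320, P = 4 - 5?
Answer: -37584729/434192 ≈ -86.563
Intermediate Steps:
P = -1
c(x) = (6 + x)/(-1 + x) (c(x) = (x + 6)/(x - 1) = (6 + x)/(-1 + x))
f = 1385/16 (f = -277*(6 - 1)/(-1 - 1)/8 = -277*5/(-2)/8 = -277*(-1/2*5)/8 = -277*(-5)/(8*2) = -1/8*(-1385/2) = 1385/16 ≈ 86.563)
1/(-10183 + p) - f = 1/(-10183 + 37320) - 1*1385/16 = 1/27137 - 1385/16 = -37584729/434192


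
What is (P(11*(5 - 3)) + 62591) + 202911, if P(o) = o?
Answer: 265524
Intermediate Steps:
(P(11*(5 - 3)) + 62591) + 202911 = (11*(5 - 3) + 62591) + 202911 = (11*2 + 62591) + 202911 = (22 + 62591) + 202911 = 62613 + 202911 = 265524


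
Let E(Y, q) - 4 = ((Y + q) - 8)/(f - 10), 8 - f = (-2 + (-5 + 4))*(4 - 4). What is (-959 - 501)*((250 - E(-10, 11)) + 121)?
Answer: -530710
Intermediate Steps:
f = 8 (f = 8 - (-2 + (-5 + 4))*(4 - 4) = 8 - (-2 - 1)*0 = 8 - (-3)*0 = 8 - 1*0 = 8 + 0 = 8)
E(Y, q) = 8 - Y/2 - q/2 (E(Y, q) = 4 + ((Y + q) - 8)/(8 - 10) = 4 + (-8 + Y + q)/(-2) = 4 + (-8 + Y + q)*(-½) = 4 + (4 - Y/2 - q/2) = 8 - Y/2 - q/2)
(-959 - 501)*((250 - E(-10, 11)) + 121) = (-959 - 501)*((250 - (8 - ½*(-10) - ½*11)) + 121) = -1460*((250 - (8 + 5 - 11/2)) + 121) = -1460*((250 - 1*15/2) + 121) = -1460*((250 - 15/2) + 121) = -1460*(485/2 + 121) = -1460*727/2 = -530710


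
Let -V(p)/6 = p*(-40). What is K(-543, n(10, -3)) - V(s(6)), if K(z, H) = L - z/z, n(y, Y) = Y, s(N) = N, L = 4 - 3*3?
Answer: -1446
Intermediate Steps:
L = -5 (L = 4 - 9 = -5)
K(z, H) = -6 (K(z, H) = -5 - z/z = -5 - 1*1 = -5 - 1 = -6)
V(p) = 240*p (V(p) = -6*p*(-40) = -(-240)*p = 240*p)
K(-543, n(10, -3)) - V(s(6)) = -6 - 240*6 = -6 - 1*1440 = -6 - 1440 = -1446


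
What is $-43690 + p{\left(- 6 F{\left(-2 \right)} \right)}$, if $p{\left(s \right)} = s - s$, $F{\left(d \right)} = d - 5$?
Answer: $-43690$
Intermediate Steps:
$F{\left(d \right)} = -5 + d$ ($F{\left(d \right)} = d - 5 = -5 + d$)
$p{\left(s \right)} = 0$
$-43690 + p{\left(- 6 F{\left(-2 \right)} \right)} = -43690 + 0 = -43690$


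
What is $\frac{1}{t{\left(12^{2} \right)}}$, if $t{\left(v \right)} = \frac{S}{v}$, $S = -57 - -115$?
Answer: $\frac{72}{29} \approx 2.4828$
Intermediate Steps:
$S = 58$ ($S = -57 + 115 = 58$)
$t{\left(v \right)} = \frac{58}{v}$
$\frac{1}{t{\left(12^{2} \right)}} = \frac{1}{58 \frac{1}{12^{2}}} = \frac{1}{58 \cdot \frac{1}{144}} = \frac{1}{\frac{29}{72}} = \frac{72}{29}$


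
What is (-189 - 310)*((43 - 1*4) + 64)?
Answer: -51397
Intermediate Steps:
(-189 - 310)*((43 - 1*4) + 64) = -499*((43 - 4) + 64) = -499*(39 + 64) = -499*103 = -51397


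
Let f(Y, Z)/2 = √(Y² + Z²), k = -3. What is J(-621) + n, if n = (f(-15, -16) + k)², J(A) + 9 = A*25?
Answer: -13601 - 12*√481 ≈ -13864.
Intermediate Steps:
J(A) = -9 + 25*A (J(A) = -9 + A*25 = -9 + 25*A)
f(Y, Z) = 2*√(Y² + Z²)
n = (-3 + 2*√481)² (n = (2*√((-15)² + (-16)²) - 3)² = (2*√(225 + 256) - 3)² = (2*√481 - 3)² = (-3 + 2*√481)² ≈ 1669.8)
J(-621) + n = (-9 + 25*(-621)) + (1933 - 12*√481) = (-9 - 15525) + (1933 - 12*√481) = -15534 + (1933 - 12*√481) = -13601 - 12*√481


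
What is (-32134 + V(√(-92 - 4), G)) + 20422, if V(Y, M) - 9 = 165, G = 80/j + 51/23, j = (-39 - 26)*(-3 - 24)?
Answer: -11538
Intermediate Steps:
j = 1755 (j = -65*(-27) = 1755)
G = 18269/8073 (G = 80/1755 + 51/23 = 80*(1/1755) + 51*(1/23) = 16/351 + 51/23 = 18269/8073 ≈ 2.2630)
V(Y, M) = 174 (V(Y, M) = 9 + 165 = 174)
(-32134 + V(√(-92 - 4), G)) + 20422 = (-32134 + 174) + 20422 = -31960 + 20422 = -11538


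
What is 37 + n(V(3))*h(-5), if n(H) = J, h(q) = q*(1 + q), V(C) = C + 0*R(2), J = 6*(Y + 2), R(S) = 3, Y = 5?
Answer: 877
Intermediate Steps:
J = 42 (J = 6*(5 + 2) = 6*7 = 42)
V(C) = C (V(C) = C + 0*3 = C + 0 = C)
n(H) = 42
37 + n(V(3))*h(-5) = 37 + 42*(-5*(1 - 5)) = 37 + 42*(-5*(-4)) = 37 + 42*20 = 37 + 840 = 877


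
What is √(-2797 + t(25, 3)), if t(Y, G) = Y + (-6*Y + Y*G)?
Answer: I*√2847 ≈ 53.357*I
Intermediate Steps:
t(Y, G) = -5*Y + G*Y (t(Y, G) = Y + (-6*Y + G*Y) = -5*Y + G*Y)
√(-2797 + t(25, 3)) = √(-2797 + 25*(-5 + 3)) = √(-2797 + 25*(-2)) = √(-2797 - 50) = √(-2847) = I*√2847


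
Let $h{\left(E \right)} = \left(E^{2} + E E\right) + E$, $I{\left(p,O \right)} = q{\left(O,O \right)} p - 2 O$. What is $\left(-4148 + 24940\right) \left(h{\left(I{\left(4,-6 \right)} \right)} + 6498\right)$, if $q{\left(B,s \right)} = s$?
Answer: $140845008$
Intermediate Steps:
$I{\left(p,O \right)} = - 2 O + O p$ ($I{\left(p,O \right)} = O p - 2 O = - 2 O + O p$)
$h{\left(E \right)} = E + 2 E^{2}$ ($h{\left(E \right)} = \left(E^{2} + E^{2}\right) + E = 2 E^{2} + E = E + 2 E^{2}$)
$\left(-4148 + 24940\right) \left(h{\left(I{\left(4,-6 \right)} \right)} + 6498\right) = \left(-4148 + 24940\right) \left(- 6 \left(-2 + 4\right) \left(1 + 2 \left(- 6 \left(-2 + 4\right)\right)\right) + 6498\right) = 20792 \left(\left(-6\right) 2 \left(1 + 2 \left(\left(-6\right) 2\right)\right) + 6498\right) = 20792 \left(- 12 \left(1 + 2 \left(-12\right)\right) + 6498\right) = 20792 \left(- 12 \left(1 - 24\right) + 6498\right) = 20792 \left(\left(-12\right) \left(-23\right) + 6498\right) = 20792 \left(276 + 6498\right) = 20792 \cdot 6774 = 140845008$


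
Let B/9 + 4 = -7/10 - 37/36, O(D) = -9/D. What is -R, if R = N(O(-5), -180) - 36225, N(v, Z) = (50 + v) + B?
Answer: 144899/4 ≈ 36225.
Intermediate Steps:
B = -1031/20 (B = -36 + 9*(-7/10 - 37/36) = -36 + 9*(-311/180) = -36 - 311/20 = -1031/20 ≈ -51.550)
N(v, Z) = -31/20 + v (N(v, Z) = (50 + v) - 1031/20 = -31/20 + v)
R = -144899/4 (R = (-31/20 - 9/(-5)) - 36225 = (-31/20 - 9*(-⅕)) - 36225 = (-31/20 + 9/5) - 36225 = ¼ - 36225 = -144899/4 ≈ -36225.)
-R = -1*(-144899/4) = 144899/4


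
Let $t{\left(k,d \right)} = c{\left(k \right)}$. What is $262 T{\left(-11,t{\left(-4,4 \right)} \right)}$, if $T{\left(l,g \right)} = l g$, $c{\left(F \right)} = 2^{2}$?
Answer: $-11528$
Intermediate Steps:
$c{\left(F \right)} = 4$
$t{\left(k,d \right)} = 4$
$T{\left(l,g \right)} = g l$
$262 T{\left(-11,t{\left(-4,4 \right)} \right)} = 262 \cdot 4 \left(-11\right) = 262 \left(-44\right) = -11528$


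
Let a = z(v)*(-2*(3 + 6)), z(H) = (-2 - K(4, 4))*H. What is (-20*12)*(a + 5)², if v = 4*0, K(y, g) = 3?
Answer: -6000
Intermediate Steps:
v = 0
z(H) = -5*H (z(H) = (-2 - 1*3)*H = (-2 - 3)*H = -5*H)
a = 0 (a = (-5*0)*(-2*(3 + 6)) = 0*(-2*9) = 0*(-18) = 0)
(-20*12)*(a + 5)² = (-20*12)*(0 + 5)² = -240*5² = -240*25 = -6000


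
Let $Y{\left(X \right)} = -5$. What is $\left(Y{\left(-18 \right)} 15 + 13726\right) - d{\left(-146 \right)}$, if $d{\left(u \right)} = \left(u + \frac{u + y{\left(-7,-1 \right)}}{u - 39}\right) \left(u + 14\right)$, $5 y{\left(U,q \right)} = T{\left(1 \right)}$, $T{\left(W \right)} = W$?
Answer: $- \frac{5103197}{925} \approx -5517.0$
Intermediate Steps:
$y{\left(U,q \right)} = \frac{1}{5}$ ($y{\left(U,q \right)} = \frac{1}{5} \cdot 1 = \frac{1}{5}$)
$d{\left(u \right)} = \left(14 + u\right) \left(u + \frac{\frac{1}{5} + u}{-39 + u}\right)$ ($d{\left(u \right)} = \left(u + \frac{u + \frac{1}{5}}{u - 39}\right) \left(u + 14\right) = \left(u + \frac{\frac{1}{5} + u}{-39 + u}\right) \left(14 + u\right) = \left(14 + u\right) \left(u + \frac{\frac{1}{5} + u}{-39 + u}\right)$)
$\left(Y{\left(-18 \right)} 15 + 13726\right) - d{\left(-146 \right)} = \left(\left(-5\right) 15 + 13726\right) - \frac{14 - -388214 - 120 \left(-146\right)^{2} + 5 \left(-146\right)^{3}}{5 \left(-39 - 146\right)} = \left(-75 + 13726\right) - \frac{14 + 388214 - 2557920 + 5 \left(-3112136\right)}{5 \left(-185\right)} = 13651 - \frac{1}{5} \left(- \frac{1}{185}\right) \left(14 + 388214 - 2557920 - 15560680\right) = 13651 - \frac{1}{5} \left(- \frac{1}{185}\right) \left(-17730372\right) = 13651 - \frac{17730372}{925} = - \frac{5103197}{925}$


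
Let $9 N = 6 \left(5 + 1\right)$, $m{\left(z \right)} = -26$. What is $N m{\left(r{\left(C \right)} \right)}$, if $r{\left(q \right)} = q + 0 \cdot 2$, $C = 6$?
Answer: $-104$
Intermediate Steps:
$r{\left(q \right)} = q$ ($r{\left(q \right)} = q + 0 = q$)
$N = 4$ ($N = \frac{6 \left(5 + 1\right)}{9} = \frac{6 \cdot 6}{9} = \frac{1}{9} \cdot 36 = 4$)
$N m{\left(r{\left(C \right)} \right)} = 4 \left(-26\right) = -104$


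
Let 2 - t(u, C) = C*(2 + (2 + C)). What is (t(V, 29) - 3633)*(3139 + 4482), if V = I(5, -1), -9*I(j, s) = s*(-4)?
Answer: -34965148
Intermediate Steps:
I(j, s) = 4*s/9 (I(j, s) = -s*(-4)/9 = -(-4)*s/9 = 4*s/9)
V = -4/9 (V = (4/9)*(-1) = -4/9 ≈ -0.44444)
t(u, C) = 2 - C*(4 + C) (t(u, C) = 2 - C*(2 + (2 + C)) = 2 - C*(4 + C))
(t(V, 29) - 3633)*(3139 + 4482) = ((2 - 1*29**2 - 4*29) - 3633)*(3139 + 4482) = ((2 - 1*841 - 116) - 3633)*7621 = ((2 - 841 - 116) - 3633)*7621 = (-955 - 3633)*7621 = -4588*7621 = -34965148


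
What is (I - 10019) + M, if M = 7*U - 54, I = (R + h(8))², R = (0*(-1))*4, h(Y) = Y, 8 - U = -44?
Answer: -9645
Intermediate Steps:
U = 52 (U = 8 - 1*(-44) = 8 + 44 = 52)
R = 0 (R = 0*4 = 0)
I = 64 (I = (0 + 8)² = 8² = 64)
M = 310 (M = 7*52 - 54 = 364 - 54 = 310)
(I - 10019) + M = (64 - 10019) + 310 = -9955 + 310 = -9645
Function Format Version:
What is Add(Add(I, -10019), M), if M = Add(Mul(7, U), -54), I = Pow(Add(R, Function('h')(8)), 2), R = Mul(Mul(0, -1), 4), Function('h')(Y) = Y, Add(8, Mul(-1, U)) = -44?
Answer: -9645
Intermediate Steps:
U = 52 (U = Add(8, Mul(-1, -44)) = Add(8, 44) = 52)
R = 0 (R = Mul(0, 4) = 0)
I = 64 (I = Pow(Add(0, 8), 2) = Pow(8, 2) = 64)
M = 310 (M = Add(Mul(7, 52), -54) = Add(364, -54) = 310)
Add(Add(I, -10019), M) = Add(Add(64, -10019), 310) = Add(-9955, 310) = -9645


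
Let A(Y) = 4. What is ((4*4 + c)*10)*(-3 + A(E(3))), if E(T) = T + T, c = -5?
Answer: 110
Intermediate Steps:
E(T) = 2*T
((4*4 + c)*10)*(-3 + A(E(3))) = ((4*4 - 5)*10)*(-3 + 4) = ((16 - 5)*10)*1 = (11*10)*1 = 110*1 = 110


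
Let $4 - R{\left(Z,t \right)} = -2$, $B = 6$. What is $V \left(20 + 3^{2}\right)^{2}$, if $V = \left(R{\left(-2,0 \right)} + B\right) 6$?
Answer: $60552$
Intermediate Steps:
$R{\left(Z,t \right)} = 6$ ($R{\left(Z,t \right)} = 4 - -2 = 4 + 2 = 6$)
$V = 72$ ($V = \left(6 + 6\right) 6 = 12 \cdot 6 = 72$)
$V \left(20 + 3^{2}\right)^{2} = 72 \left(20 + 3^{2}\right)^{2} = 72 \left(20 + 9\right)^{2} = 72 \cdot 29^{2} = 72 \cdot 841 = 60552$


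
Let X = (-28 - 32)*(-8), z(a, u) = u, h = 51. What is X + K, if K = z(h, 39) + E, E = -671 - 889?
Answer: -1041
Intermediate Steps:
E = -1560
X = 480 (X = -60*(-8) = 480)
K = -1521 (K = 39 - 1560 = -1521)
X + K = 480 - 1521 = -1041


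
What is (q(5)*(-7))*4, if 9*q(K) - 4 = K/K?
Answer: -140/9 ≈ -15.556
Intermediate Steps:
q(K) = 5/9 (q(K) = 4/9 + (K/K)/9 = 4/9 + (⅑)*1 = 4/9 + ⅑ = 5/9)
(q(5)*(-7))*4 = ((5/9)*(-7))*4 = -35/9*4 = -140/9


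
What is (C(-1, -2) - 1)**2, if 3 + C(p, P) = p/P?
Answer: 49/4 ≈ 12.250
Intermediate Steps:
C(p, P) = -3 + p/P
(C(-1, -2) - 1)**2 = ((-3 - 1/(-2)) - 1)**2 = ((-3 - 1*(-1/2)) - 1)**2 = ((-3 + 1/2) - 1)**2 = (-5/2 - 1)**2 = (-7/2)**2 = 49/4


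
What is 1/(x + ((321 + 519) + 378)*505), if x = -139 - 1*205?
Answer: 1/614746 ≈ 1.6267e-6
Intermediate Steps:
x = -344 (x = -139 - 205 = -344)
1/(x + ((321 + 519) + 378)*505) = 1/(-344 + ((321 + 519) + 378)*505) = 1/(-344 + (840 + 378)*505) = 1/(-344 + 1218*505) = 1/(-344 + 615090) = 1/614746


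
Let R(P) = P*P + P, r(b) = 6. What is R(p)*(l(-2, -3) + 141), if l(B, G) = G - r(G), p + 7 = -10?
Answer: 35904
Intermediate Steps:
p = -17 (p = -7 - 10 = -17)
l(B, G) = -6 + G (l(B, G) = G - 1*6 = G - 6 = -6 + G)
R(P) = P + P² (R(P) = P² + P = P + P²)
R(p)*(l(-2, -3) + 141) = (-17*(1 - 17))*((-6 - 3) + 141) = (-17*(-16))*(-9 + 141) = 272*132 = 35904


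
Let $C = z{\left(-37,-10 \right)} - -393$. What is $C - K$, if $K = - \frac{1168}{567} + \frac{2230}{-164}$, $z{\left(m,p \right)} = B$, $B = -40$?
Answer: $\frac{17140363}{46494} \approx 368.66$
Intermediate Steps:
$z{\left(m,p \right)} = -40$
$K = - \frac{727981}{46494}$ ($K = \left(-1168\right) \frac{1}{567} + 2230 \left(- \frac{1}{164}\right) = - \frac{1168}{567} - \frac{1115}{82} = - \frac{727981}{46494} \approx -15.658$)
$C = 353$ ($C = -40 - -393 = -40 + 393 = 353$)
$C - K = 353 - - \frac{727981}{46494} = 353 + \frac{727981}{46494} = \frac{17140363}{46494}$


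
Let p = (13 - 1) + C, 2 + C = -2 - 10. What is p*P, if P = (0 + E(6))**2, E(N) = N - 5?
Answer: -2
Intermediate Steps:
C = -14 (C = -2 + (-2 - 10) = -2 - 12 = -14)
E(N) = -5 + N
p = -2 (p = (13 - 1) - 14 = 12 - 14 = -2)
P = 1 (P = (0 + (-5 + 6))**2 = (0 + 1)**2 = 1**2 = 1)
p*P = -2*1 = -2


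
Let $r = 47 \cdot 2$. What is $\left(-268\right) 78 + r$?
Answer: $-20810$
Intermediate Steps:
$r = 94$
$\left(-268\right) 78 + r = \left(-268\right) 78 + 94 = -20904 + 94 = -20810$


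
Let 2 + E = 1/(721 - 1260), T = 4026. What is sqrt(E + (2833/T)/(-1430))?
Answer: I*sqrt(6719079131115)/1831830 ≈ 1.415*I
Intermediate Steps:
E = -1079/539 (E = -2 + 1/(721 - 1260) = -2 + 1/(-539) = -2 - 1/539 = -1079/539 ≈ -2.0019)
sqrt(E + (2833/T)/(-1430)) = sqrt(-1079/539 + (2833/4026)/(-1430)) = sqrt(-1079/539 + (2833*(1/4026))*(-1/1430)) = sqrt(-1079/539 + (2833/4026)*(-1/1430)) = sqrt(-1079/539 - 2833/5757180) = sqrt(-564865837/282101820) = I*sqrt(6719079131115)/1831830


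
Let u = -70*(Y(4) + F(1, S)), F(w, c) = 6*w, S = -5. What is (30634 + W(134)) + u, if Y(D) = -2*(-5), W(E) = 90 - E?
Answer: 29470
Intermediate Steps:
Y(D) = 10
u = -1120 (u = -70*(10 + 6*1) = -70*(10 + 6) = -70*16 = -1120)
(30634 + W(134)) + u = (30634 + (90 - 1*134)) - 1120 = (30634 + (90 - 134)) - 1120 = (30634 - 44) - 1120 = 30590 - 1120 = 29470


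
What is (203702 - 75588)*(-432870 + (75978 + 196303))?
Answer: -20573699146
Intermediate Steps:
(203702 - 75588)*(-432870 + (75978 + 196303)) = 128114*(-432870 + 272281) = 128114*(-160589) = -20573699146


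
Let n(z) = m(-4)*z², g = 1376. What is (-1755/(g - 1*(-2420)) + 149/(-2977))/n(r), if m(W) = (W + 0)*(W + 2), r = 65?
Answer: -445403/29381799200 ≈ -1.5159e-5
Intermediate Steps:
m(W) = W*(2 + W)
n(z) = 8*z² (n(z) = (-4*(2 - 4))*z² = (-4*(-2))*z² = 8*z²)
(-1755/(g - 1*(-2420)) + 149/(-2977))/n(r) = (-1755/(1376 - 1*(-2420)) + 149/(-2977))/((8*65²)) = (-1755/(1376 + 2420) + 149*(-1/2977))/((8*4225)) = (-1755/3796 - 149/2977)/33800 = (-1755*1/3796 - 149/2977)*(1/33800) = (-135/292 - 149/2977)*(1/33800) = -445403/869284*1/33800 = -445403/29381799200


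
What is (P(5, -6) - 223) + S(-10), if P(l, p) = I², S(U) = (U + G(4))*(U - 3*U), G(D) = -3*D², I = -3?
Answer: -1374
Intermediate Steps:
S(U) = -2*U*(-48 + U) (S(U) = (U - 3*4²)*(U - 3*U) = (U - 3*16)*(-2*U) = (U - 48)*(-2*U) = (-48 + U)*(-2*U) = -2*U*(-48 + U))
P(l, p) = 9 (P(l, p) = (-3)² = 9)
(P(5, -6) - 223) + S(-10) = (9 - 223) + 2*(-10)*(48 - 1*(-10)) = -214 + 2*(-10)*(48 + 10) = -214 + 2*(-10)*58 = -214 - 1160 = -1374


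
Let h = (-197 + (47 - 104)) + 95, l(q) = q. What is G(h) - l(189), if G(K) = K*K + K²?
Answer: 50373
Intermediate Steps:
h = -159 (h = (-197 - 57) + 95 = -254 + 95 = -159)
G(K) = 2*K² (G(K) = K² + K² = 2*K²)
G(h) - l(189) = 2*(-159)² - 1*189 = 2*25281 - 189 = 50562 - 189 = 50373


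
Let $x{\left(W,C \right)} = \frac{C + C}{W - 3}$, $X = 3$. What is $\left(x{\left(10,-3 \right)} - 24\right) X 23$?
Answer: $- \frac{12006}{7} \approx -1715.1$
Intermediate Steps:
$x{\left(W,C \right)} = \frac{2 C}{-3 + W}$
$\left(x{\left(10,-3 \right)} - 24\right) X 23 = \left(2 \left(-3\right) \frac{1}{-3 + 10} - 24\right) 3 \cdot 23 = \left(2 \left(-3\right) \frac{1}{7} - 24\right) 69 = \left(- \frac{6}{7} - 24\right) 69 = \left(- \frac{174}{7}\right) 69 = - \frac{12006}{7}$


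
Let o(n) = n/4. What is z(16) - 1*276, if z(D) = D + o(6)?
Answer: -517/2 ≈ -258.50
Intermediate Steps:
o(n) = n/4 (o(n) = n*(1/4) = n/4)
z(D) = 3/2 + D (z(D) = D + (1/4)*6 = D + 3/2 = 3/2 + D)
z(16) - 1*276 = (3/2 + 16) - 1*276 = 35/2 - 276 = -517/2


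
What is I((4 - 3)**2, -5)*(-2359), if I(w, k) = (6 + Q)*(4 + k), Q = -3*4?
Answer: -14154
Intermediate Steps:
Q = -12
I(w, k) = -24 - 6*k (I(w, k) = (6 - 12)*(4 + k) = -6*(4 + k) = -24 - 6*k)
I((4 - 3)**2, -5)*(-2359) = (-24 - 6*(-5))*(-2359) = (-24 + 30)*(-2359) = 6*(-2359) = -14154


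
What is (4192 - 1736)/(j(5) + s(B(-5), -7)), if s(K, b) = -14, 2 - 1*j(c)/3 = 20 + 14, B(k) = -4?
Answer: -1228/55 ≈ -22.327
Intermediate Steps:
j(c) = -96 (j(c) = 6 - 3*(20 + 14) = 6 - 3*34 = 6 - 102 = -96)
(4192 - 1736)/(j(5) + s(B(-5), -7)) = (4192 - 1736)/(-96 - 14) = 2456/(-110) = 2456*(-1/110) = -1228/55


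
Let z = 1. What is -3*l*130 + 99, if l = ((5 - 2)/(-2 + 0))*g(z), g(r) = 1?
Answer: 684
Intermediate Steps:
l = -3/2 (l = ((5 - 2)/(-2 + 0))*1 = (3/(-2))*1 = (3*(-½))*1 = -3/2*1 = -3/2 ≈ -1.5000)
-3*l*130 + 99 = -3*(-3/2)*130 + 99 = (9/2)*130 + 99 = 585 + 99 = 684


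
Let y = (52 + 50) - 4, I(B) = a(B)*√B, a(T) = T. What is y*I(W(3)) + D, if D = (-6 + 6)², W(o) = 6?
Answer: 588*√6 ≈ 1440.3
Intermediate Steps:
I(B) = B^(3/2) (I(B) = B*√B = B^(3/2))
D = 0 (D = 0² = 0)
y = 98 (y = 102 - 4 = 98)
y*I(W(3)) + D = 98*6^(3/2) + 0 = 98*(6*√6) + 0 = 588*√6 + 0 = 588*√6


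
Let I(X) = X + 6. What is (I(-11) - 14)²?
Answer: 361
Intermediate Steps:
I(X) = 6 + X
(I(-11) - 14)² = ((6 - 11) - 14)² = (-5 - 14)² = (-19)² = 361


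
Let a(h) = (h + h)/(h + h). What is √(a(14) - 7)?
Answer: I*√6 ≈ 2.4495*I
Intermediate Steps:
a(h) = 1 (a(h) = (2*h)/((2*h)) = (2*h)*(1/(2*h)) = 1)
√(a(14) - 7) = √(1 - 7) = √(-6) = I*√6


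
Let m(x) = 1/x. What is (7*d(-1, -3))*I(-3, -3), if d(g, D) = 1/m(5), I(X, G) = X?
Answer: -105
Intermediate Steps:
d(g, D) = 5 (d(g, D) = 1/(1/5) = 5)
(7*d(-1, -3))*I(-3, -3) = (7*5)*(-3) = 35*(-3) = -105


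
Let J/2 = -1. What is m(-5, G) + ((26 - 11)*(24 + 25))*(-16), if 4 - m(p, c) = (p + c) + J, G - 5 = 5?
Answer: -11759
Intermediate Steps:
G = 10 (G = 5 + 5 = 10)
J = -2 (J = 2*(-1) = -2)
m(p, c) = 6 - c - p (m(p, c) = 4 - ((p + c) - 2) = 4 - ((c + p) - 2) = 4 - (-2 + c + p) = 4 + (2 - c - p) = 6 - c - p)
m(-5, G) + ((26 - 11)*(24 + 25))*(-16) = (6 - 1*10 - 1*(-5)) + ((26 - 11)*(24 + 25))*(-16) = (6 - 10 + 5) + (15*49)*(-16) = 1 + 735*(-16) = 1 - 11760 = -11759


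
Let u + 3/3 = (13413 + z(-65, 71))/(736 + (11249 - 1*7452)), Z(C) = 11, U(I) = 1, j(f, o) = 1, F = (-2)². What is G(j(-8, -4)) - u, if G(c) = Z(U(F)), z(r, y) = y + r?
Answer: 13659/1511 ≈ 9.0397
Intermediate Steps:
F = 4
z(r, y) = r + y
u = 2962/1511 (u = -1 + (13413 + (-65 + 71))/(736 + (11249 - 1*7452)) = -1 + (13413 + 6)/(736 + (11249 - 7452)) = -1 + 13419/(736 + 3797) = -1 + 13419/4533 = -1 + 13419*(1/4533) = -1 + 4473/1511 = 2962/1511 ≈ 1.9603)
G(c) = 11
G(j(-8, -4)) - u = 11 - 1*2962/1511 = 11 - 2962/1511 = 13659/1511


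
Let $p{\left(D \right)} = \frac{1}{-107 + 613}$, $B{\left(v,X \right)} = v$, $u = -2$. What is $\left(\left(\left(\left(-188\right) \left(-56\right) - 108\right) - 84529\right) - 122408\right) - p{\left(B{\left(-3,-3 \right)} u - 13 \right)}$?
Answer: $- \frac{99437603}{506} \approx -1.9652 \cdot 10^{5}$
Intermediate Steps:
$p{\left(D \right)} = \frac{1}{506}$
$\left(\left(\left(\left(-188\right) \left(-56\right) - 108\right) - 84529\right) - 122408\right) - p{\left(B{\left(-3,-3 \right)} u - 13 \right)} = \left(\left(\left(\left(-188\right) \left(-56\right) - 108\right) - 84529\right) - 122408\right) - \frac{1}{506} = \left(\left(\left(10528 - 108\right) - 84529\right) - 122408\right) - \frac{1}{506} = \left(\left(10420 - 84529\right) - 122408\right) - \frac{1}{506} = \left(-74109 - 122408\right) - \frac{1}{506} = -196517 - \frac{1}{506} = - \frac{99437603}{506}$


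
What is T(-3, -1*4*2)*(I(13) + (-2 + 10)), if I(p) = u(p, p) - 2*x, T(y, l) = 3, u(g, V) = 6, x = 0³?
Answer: 42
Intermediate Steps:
x = 0
I(p) = 6 (I(p) = 6 - 2*0 = 6 + 0 = 6)
T(-3, -1*4*2)*(I(13) + (-2 + 10)) = 3*(6 + (-2 + 10)) = 3*(6 + 8) = 3*14 = 42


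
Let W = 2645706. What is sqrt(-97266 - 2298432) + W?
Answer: 2645706 + I*sqrt(2395698) ≈ 2.6457e+6 + 1547.8*I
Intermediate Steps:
sqrt(-97266 - 2298432) + W = sqrt(-97266 - 2298432) + 2645706 = sqrt(-2395698) + 2645706 = I*sqrt(2395698) + 2645706 = 2645706 + I*sqrt(2395698)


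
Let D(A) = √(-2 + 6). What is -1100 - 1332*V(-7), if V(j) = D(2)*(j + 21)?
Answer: -38396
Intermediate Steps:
D(A) = 2 (D(A) = √4 = 2)
V(j) = 42 + 2*j (V(j) = 2*(j + 21) = 2*(21 + j) = 42 + 2*j)
-1100 - 1332*V(-7) = -1100 - 1332*(42 + 2*(-7)) = -1100 - 1332*(42 - 14) = -1100 - 1332*28 = -1100 - 37296 = -38396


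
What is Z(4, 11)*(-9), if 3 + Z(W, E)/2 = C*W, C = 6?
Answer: -378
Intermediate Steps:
Z(W, E) = -6 + 12*W (Z(W, E) = -6 + 2*(6*W) = -6 + 12*W)
Z(4, 11)*(-9) = (-6 + 12*4)*(-9) = (-6 + 48)*(-9) = 42*(-9) = -378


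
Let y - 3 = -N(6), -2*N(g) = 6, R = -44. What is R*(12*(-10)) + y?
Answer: 5286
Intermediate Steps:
N(g) = -3 (N(g) = -1/2*6 = -3)
y = 6 (y = 3 - 1*(-3) = 3 + 3 = 6)
R*(12*(-10)) + y = -528*(-10) + 6 = -44*(-120) + 6 = 5280 + 6 = 5286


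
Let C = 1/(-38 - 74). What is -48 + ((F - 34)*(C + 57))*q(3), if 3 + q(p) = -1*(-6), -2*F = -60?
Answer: -20493/28 ≈ -731.89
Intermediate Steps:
C = -1/112 (C = 1/(-112) = -1/112 ≈ -0.0089286)
F = 30 (F = -1/2*(-60) = 30)
q(p) = 3 (q(p) = -3 - 1*(-6) = -3 + 6 = 3)
-48 + ((F - 34)*(C + 57))*q(3) = -48 + ((30 - 34)*(-1/112 + 57))*3 = -48 - 4*6383/112*3 = -48 - 6383/28*3 = -48 - 19149/28 = -20493/28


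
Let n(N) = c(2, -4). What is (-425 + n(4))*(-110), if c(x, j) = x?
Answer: 46530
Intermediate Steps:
n(N) = 2
(-425 + n(4))*(-110) = (-425 + 2)*(-110) = -423*(-110) = 46530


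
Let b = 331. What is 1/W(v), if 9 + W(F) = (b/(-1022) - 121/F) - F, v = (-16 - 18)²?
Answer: -590716/688437289 ≈ -0.00085805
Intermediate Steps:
v = 1156 (v = (-34)² = 1156)
W(F) = -9529/1022 - F - 121/F (W(F) = -9 + ((331/(-1022) - 121/F) - F) = -9 + ((331*(-1/1022) - 121/F) - F) = -9 + ((-331/1022 - 121/F) - F) = -9 + (-331/1022 - F - 121/F) = -9529/1022 - F - 121/F)
1/W(v) = 1/(-9529/1022 - 1*1156 - 121/1156) = 1/(-9529/1022 - 1156 - 121*1/1156) = 1/(-9529/1022 - 1156 - 121/1156) = 1/(-688437289/590716) = -590716/688437289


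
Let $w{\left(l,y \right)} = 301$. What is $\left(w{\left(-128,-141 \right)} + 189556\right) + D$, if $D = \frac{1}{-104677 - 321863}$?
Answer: $\frac{80981604779}{426540} \approx 1.8986 \cdot 10^{5}$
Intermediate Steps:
$D = - \frac{1}{426540}$ ($D = \frac{1}{-426540} = - \frac{1}{426540} \approx -2.3444 \cdot 10^{-6}$)
$\left(w{\left(-128,-141 \right)} + 189556\right) + D = \left(301 + 189556\right) - \frac{1}{426540} = 189857 - \frac{1}{426540} = \frac{80981604779}{426540}$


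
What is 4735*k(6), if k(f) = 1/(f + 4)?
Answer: 947/2 ≈ 473.50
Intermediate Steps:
k(f) = 1/(4 + f)
4735*k(6) = 4735/(4 + 6) = 4735/10 = 4735*(⅒) = 947/2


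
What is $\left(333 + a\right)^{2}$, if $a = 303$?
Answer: $404496$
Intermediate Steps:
$\left(333 + a\right)^{2} = \left(333 + 303\right)^{2} = 636^{2} = 404496$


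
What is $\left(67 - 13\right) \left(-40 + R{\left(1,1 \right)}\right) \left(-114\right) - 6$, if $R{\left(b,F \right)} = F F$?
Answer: $240078$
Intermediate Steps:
$R{\left(b,F \right)} = F^{2}$
$\left(67 - 13\right) \left(-40 + R{\left(1,1 \right)}\right) \left(-114\right) - 6 = \left(67 - 13\right) \left(-40 + 1^{2}\right) \left(-114\right) - 6 = 54 \left(-40 + 1\right) \left(-114\right) - 6 = 54 \left(-39\right) \left(-114\right) - 6 = \left(-2106\right) \left(-114\right) - 6 = 240084 - 6 = 240078$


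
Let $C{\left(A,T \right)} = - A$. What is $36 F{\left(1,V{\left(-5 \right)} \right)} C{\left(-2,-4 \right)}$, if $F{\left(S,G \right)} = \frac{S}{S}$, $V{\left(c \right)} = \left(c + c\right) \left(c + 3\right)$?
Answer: $72$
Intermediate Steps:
$V{\left(c \right)} = 2 c \left(3 + c\right)$
$F{\left(S,G \right)} = 1$
$36 F{\left(1,V{\left(-5 \right)} \right)} C{\left(-2,-4 \right)} = 36 \cdot 1 \left(\left(-1\right) \left(-2\right)\right) = 36 \cdot 2 = 72$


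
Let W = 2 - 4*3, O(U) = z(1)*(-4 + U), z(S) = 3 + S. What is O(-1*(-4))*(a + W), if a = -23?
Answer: 0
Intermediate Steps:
O(U) = -16 + 4*U (O(U) = (3 + 1)*(-4 + U) = 4*(-4 + U) = -16 + 4*U)
W = -10 (W = 2 - 12 = -10)
O(-1*(-4))*(a + W) = (-16 + 4*(-1*(-4)))*(-23 - 10) = (-16 + 4*4)*(-33) = (-16 + 16)*(-33) = 0*(-33) = 0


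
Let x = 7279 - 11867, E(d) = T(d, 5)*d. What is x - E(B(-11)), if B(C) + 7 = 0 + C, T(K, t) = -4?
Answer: -4660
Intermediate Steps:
B(C) = -7 + C (B(C) = -7 + (0 + C) = -7 + C)
E(d) = -4*d
x = -4588
x - E(B(-11)) = -4588 - (-4)*(-7 - 11) = -4588 - (-4)*(-18) = -4588 - 1*72 = -4588 - 72 = -4660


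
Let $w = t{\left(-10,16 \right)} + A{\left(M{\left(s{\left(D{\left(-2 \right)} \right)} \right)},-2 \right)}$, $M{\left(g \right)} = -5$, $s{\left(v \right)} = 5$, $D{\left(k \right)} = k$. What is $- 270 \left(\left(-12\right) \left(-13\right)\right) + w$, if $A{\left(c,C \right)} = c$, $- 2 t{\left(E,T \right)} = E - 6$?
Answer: $-42117$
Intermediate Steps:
$t{\left(E,T \right)} = 3 - \frac{E}{2}$ ($t{\left(E,T \right)} = - \frac{E - 6}{2} = - \frac{-6 + E}{2} = 3 - \frac{E}{2}$)
$w = 3$ ($w = \left(3 - -5\right) - 5 = \left(3 + 5\right) - 5 = 8 - 5 = 3$)
$- 270 \left(\left(-12\right) \left(-13\right)\right) + w = - 270 \left(\left(-12\right) \left(-13\right)\right) + 3 = \left(-270\right) 156 + 3 = -42120 + 3 = -42117$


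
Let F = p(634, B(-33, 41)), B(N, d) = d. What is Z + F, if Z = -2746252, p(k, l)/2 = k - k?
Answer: -2746252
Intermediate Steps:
p(k, l) = 0 (p(k, l) = 2*(k - k) = 2*0 = 0)
F = 0
Z + F = -2746252 + 0 = -2746252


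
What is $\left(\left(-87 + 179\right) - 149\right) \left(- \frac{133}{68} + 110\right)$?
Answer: $- \frac{418779}{68} \approx -6158.5$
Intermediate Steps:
$\left(\left(-87 + 179\right) - 149\right) \left(- \frac{133}{68} + 110\right) = \left(92 - 149\right) \left(\left(-133\right) \frac{1}{68} + 110\right) = - 57 \left(- \frac{133}{68} + 110\right) = \left(-57\right) \frac{7347}{68} = - \frac{418779}{68}$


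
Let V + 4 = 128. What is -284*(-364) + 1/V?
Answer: 12818625/124 ≈ 1.0338e+5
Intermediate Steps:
V = 124 (V = -4 + 128 = 124)
-284*(-364) + 1/V = -284*(-364) + 1/124 = 103376 + 1/124 = 12818625/124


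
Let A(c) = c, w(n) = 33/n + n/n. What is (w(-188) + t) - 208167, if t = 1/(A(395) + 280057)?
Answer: -1371944576093/6590622 ≈ -2.0817e+5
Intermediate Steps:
w(n) = 1 + 33/n (w(n) = 33/n + 1 = 1 + 33/n)
t = 1/280452 (t = 1/(395 + 280057) = 1/280452 ≈ 3.5657e-6)
(w(-188) + t) - 208167 = ((33 - 188)/(-188) + 1/280452) - 208167 = (-1/188*(-155) + 1/280452) - 208167 = (155/188 + 1/280452) - 208167 = 5433781/6590622 - 208167 = -1371944576093/6590622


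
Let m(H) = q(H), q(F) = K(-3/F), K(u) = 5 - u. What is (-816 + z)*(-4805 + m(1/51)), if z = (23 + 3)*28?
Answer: 408936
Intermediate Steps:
z = 728 (z = 26*28 = 728)
q(F) = 5 + 3/F (q(F) = 5 - (-3)/F = 5 + 3/F)
m(H) = 5 + 3/H
(-816 + z)*(-4805 + m(1/51)) = (-816 + 728)*(-4805 + (5 + 3/(1/51))) = -88*(-4805 + (5 + 3/(1/51))) = -88*(-4805 + (5 + 3*51)) = -88*(-4805 + (5 + 153)) = -88*(-4805 + 158) = -88*(-4647) = 408936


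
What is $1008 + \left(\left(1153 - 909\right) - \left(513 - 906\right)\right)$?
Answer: $1645$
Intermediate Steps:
$1008 + \left(\left(1153 - 909\right) - \left(513 - 906\right)\right) = 1008 + \left(244 - -393\right) = 1008 + \left(244 + 393\right) = 1008 + 637 = 1645$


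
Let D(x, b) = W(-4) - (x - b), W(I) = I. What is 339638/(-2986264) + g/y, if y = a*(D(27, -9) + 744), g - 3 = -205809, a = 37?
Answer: -38964871213/4861637792 ≈ -8.0148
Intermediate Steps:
D(x, b) = -4 + b - x (D(x, b) = -4 - (x - b) = -4 + (b - x) = -4 + b - x)
g = -205806 (g = 3 - 205809 = -205806)
y = 26048 (y = 37*((-4 - 9 - 1*27) + 744) = 37*((-4 - 9 - 27) + 744) = 37*(-40 + 744) = 37*704 = 26048)
339638/(-2986264) + g/y = 339638/(-2986264) - 205806/26048 = 339638*(-1/2986264) - 205806*1/26048 = -169819/1493132 - 102903/13024 = -38964871213/4861637792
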